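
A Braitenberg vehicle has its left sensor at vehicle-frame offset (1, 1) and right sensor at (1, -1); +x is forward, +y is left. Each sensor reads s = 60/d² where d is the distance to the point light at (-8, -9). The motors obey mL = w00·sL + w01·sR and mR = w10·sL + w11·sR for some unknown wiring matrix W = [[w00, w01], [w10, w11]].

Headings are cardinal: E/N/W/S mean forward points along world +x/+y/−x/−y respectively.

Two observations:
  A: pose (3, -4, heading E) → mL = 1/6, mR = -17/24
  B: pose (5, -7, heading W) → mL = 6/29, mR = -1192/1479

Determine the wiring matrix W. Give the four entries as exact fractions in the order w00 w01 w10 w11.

obs A: pose=(3,-4,E) → sL=1/3, sR=3/8, mL=1/6, mR=-17/24
obs B: pose=(5,-7,W) → sL=12/29, sR=20/51, mL=6/29, mR=-1192/1479
sensor matrix S = [[1/3, 3/8], [12/29, 20/51]]; det S = -217/8874
solve [mL_A; mL_B] = S·[w00; w01] and [mR_A; mR_B] = S·[w10; w11]:
  w00 = 1/2, w01 = 0, w10 = -1, w11 = -1

1/2 0 -1 -1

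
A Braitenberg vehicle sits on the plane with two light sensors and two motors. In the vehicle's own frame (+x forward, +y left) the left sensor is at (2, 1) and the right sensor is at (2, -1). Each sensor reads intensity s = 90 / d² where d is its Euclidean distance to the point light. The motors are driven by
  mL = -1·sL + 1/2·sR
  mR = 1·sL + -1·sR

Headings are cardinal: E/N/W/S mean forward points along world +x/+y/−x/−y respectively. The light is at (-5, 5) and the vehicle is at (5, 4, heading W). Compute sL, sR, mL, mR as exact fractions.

left sensor world pos  = (3, 3); dL² = 68
right sensor world pos = (3, 5); dR² = 64
sL = 90/68 = 45/34
sR = 90/64 = 45/32
mL = -1·sL + 1/2·sR = -675/1088
mR = 1·sL + -1·sR = -45/544

45/34 45/32 -675/1088 -45/544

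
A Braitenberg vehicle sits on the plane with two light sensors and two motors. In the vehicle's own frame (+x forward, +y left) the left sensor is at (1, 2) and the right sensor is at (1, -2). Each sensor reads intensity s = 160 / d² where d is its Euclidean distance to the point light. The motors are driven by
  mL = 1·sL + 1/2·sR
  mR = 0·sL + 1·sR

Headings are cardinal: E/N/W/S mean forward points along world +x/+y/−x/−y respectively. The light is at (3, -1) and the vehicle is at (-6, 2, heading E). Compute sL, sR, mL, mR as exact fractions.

left sensor world pos  = (-5, 4); dL² = 89
right sensor world pos = (-5, 0); dR² = 65
sL = 160/89 = 160/89
sR = 160/65 = 32/13
mL = 1·sL + 1/2·sR = 3504/1157
mR = 0·sL + 1·sR = 32/13

160/89 32/13 3504/1157 32/13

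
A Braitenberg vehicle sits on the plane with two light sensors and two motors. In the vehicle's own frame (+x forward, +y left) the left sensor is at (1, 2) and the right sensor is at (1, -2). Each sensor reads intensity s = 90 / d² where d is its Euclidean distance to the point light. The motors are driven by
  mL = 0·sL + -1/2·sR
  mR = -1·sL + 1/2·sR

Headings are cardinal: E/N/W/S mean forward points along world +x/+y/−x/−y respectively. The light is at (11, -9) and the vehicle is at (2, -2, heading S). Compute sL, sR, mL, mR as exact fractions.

18/17 90/157 -45/157 -2061/2669

left sensor world pos  = (4, -3); dL² = 85
right sensor world pos = (0, -3); dR² = 157
sL = 90/85 = 18/17
sR = 90/157 = 90/157
mL = 0·sL + -1/2·sR = -45/157
mR = -1·sL + 1/2·sR = -2061/2669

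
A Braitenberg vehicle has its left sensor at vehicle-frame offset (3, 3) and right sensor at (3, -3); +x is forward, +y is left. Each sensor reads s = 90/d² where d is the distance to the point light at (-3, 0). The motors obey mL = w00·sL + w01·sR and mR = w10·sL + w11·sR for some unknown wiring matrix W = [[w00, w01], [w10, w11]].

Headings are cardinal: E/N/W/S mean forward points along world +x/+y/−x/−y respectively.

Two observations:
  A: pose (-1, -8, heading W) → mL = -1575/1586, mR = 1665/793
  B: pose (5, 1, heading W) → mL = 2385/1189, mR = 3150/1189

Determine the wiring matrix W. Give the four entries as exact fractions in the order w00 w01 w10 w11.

1 -1/2 1/2 1/2

obs A: pose=(-1,-8,W) → sL=45/61, sR=45/13, mL=-1575/1586, mR=1665/793
obs B: pose=(5,1,W) → sL=90/29, sR=90/41, mL=2385/1189, mR=3150/1189
sensor matrix S = [[45/61, 45/13], [90/29, 90/41]]; det S = -8602200/942877
solve [mL_A; mL_B] = S·[w00; w01] and [mR_A; mR_B] = S·[w10; w11]:
  w00 = 1, w01 = -1/2, w10 = 1/2, w11 = 1/2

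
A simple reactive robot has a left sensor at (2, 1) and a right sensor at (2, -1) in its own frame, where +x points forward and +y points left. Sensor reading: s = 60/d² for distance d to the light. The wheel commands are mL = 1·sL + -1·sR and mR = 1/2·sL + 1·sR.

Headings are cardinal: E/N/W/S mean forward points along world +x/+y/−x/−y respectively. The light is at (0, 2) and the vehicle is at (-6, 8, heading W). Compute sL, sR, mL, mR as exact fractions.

60/89 60/113 1440/10057 8730/10057

left sensor world pos  = (-8, 7); dL² = 89
right sensor world pos = (-8, 9); dR² = 113
sL = 60/89 = 60/89
sR = 60/113 = 60/113
mL = 1·sL + -1·sR = 1440/10057
mR = 1/2·sL + 1·sR = 8730/10057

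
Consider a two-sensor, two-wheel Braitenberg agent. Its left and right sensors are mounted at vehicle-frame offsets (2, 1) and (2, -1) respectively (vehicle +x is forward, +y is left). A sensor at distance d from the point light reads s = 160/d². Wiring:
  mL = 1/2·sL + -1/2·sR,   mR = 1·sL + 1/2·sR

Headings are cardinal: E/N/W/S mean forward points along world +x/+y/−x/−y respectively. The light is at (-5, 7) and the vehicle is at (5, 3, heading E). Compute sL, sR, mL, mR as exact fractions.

left sensor world pos  = (7, 4); dL² = 153
right sensor world pos = (7, 2); dR² = 169
sL = 160/153 = 160/153
sR = 160/169 = 160/169
mL = 1/2·sL + -1/2·sR = 1280/25857
mR = 1·sL + 1/2·sR = 39280/25857

160/153 160/169 1280/25857 39280/25857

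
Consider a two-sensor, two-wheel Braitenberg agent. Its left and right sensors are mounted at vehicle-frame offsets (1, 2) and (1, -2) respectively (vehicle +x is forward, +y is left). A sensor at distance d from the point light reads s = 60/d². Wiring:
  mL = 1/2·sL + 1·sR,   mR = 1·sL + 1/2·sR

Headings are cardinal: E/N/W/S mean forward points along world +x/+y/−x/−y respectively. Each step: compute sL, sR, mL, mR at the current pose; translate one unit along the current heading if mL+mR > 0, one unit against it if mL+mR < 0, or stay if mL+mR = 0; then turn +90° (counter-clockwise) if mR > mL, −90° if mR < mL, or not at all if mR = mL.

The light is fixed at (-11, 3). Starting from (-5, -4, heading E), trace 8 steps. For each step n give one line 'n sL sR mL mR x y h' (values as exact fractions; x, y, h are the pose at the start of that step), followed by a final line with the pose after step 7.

0 30/37 6/13 417/481 501/481 -5 -4 E
1 60/61 20/39 2390/2379 2950/2379 -4 -4 N
2 3/5 15/13 189/130 153/130 -4 -3 W
3 60/41 60/89 5130/3649 6570/3649 -5 -3 N
4 30/37 30/17 1365/629 1065/629 -5 -2 W
5 12/5 12/13 138/65 186/65 -6 -2 N
6 15/13 3 93/26 69/26 -6 -1 W
7 60/13 4/3 142/39 206/39 -7 -1 N
final -7 0 W

n=0: pose=(-5,-4,E); sL=30/37, sR=6/13; mL=417/481, mR=501/481; mL+mR=918/481 → advance +1; mR−mL=84/481 → turn +1·90°
n=1: pose=(-4,-4,N); sL=60/61, sR=20/39; mL=2390/2379, mR=2950/2379; mL+mR=1780/793 → advance +1; mR−mL=560/2379 → turn +1·90°
n=2: pose=(-4,-3,W); sL=3/5, sR=15/13; mL=189/130, mR=153/130; mL+mR=171/65 → advance +1; mR−mL=-18/65 → turn -1·90°
n=3: pose=(-5,-3,N); sL=60/41, sR=60/89; mL=5130/3649, mR=6570/3649; mL+mR=11700/3649 → advance +1; mR−mL=1440/3649 → turn +1·90°
n=4: pose=(-5,-2,W); sL=30/37, sR=30/17; mL=1365/629, mR=1065/629; mL+mR=2430/629 → advance +1; mR−mL=-300/629 → turn -1·90°
n=5: pose=(-6,-2,N); sL=12/5, sR=12/13; mL=138/65, mR=186/65; mL+mR=324/65 → advance +1; mR−mL=48/65 → turn +1·90°
n=6: pose=(-6,-1,W); sL=15/13, sR=3; mL=93/26, mR=69/26; mL+mR=81/13 → advance +1; mR−mL=-12/13 → turn -1·90°
n=7: pose=(-7,-1,N); sL=60/13, sR=4/3; mL=142/39, mR=206/39; mL+mR=116/13 → advance +1; mR−mL=64/39 → turn +1·90°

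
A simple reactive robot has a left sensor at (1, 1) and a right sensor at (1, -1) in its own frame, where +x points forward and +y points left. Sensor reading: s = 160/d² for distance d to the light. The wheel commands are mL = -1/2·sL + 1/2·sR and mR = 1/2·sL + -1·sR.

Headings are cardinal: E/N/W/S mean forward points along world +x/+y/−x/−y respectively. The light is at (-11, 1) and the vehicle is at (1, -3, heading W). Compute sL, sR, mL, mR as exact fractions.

left sensor world pos  = (0, -4); dL² = 146
right sensor world pos = (0, -2); dR² = 130
sL = 160/146 = 80/73
sR = 160/130 = 16/13
mL = -1/2·sL + 1/2·sR = 64/949
mR = 1/2·sL + -1·sR = -648/949

80/73 16/13 64/949 -648/949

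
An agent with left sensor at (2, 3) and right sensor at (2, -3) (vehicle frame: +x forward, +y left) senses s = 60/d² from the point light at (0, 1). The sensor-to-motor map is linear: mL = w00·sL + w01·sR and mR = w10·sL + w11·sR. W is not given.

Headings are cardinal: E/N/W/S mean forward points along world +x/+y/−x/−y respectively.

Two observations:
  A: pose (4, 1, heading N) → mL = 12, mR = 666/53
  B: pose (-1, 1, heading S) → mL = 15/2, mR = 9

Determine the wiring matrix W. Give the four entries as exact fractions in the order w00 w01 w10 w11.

obs A: pose=(4,1,N) → sL=12, sR=60/53, mL=12, mR=666/53
obs B: pose=(-1,1,S) → sL=15/2, sR=3, mL=15/2, mR=9
sensor matrix S = [[12, 60/53], [15/2, 3]]; det S = 1458/53
solve [mL_A; mL_B] = S·[w00; w01] and [mR_A; mR_B] = S·[w10; w11]:
  w00 = 1, w01 = 0, w10 = 1, w11 = 1/2

1 0 1 1/2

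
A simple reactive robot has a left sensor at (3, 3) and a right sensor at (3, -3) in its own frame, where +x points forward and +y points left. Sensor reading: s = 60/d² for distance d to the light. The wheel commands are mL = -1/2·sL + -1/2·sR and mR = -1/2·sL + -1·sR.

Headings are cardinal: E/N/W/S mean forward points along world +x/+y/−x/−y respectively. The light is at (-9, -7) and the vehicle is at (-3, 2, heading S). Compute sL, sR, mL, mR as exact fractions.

20/39 4/3 -12/13 -62/39

left sensor world pos  = (0, -1); dL² = 117
right sensor world pos = (-6, -1); dR² = 45
sL = 60/117 = 20/39
sR = 60/45 = 4/3
mL = -1/2·sL + -1/2·sR = -12/13
mR = -1/2·sL + -1·sR = -62/39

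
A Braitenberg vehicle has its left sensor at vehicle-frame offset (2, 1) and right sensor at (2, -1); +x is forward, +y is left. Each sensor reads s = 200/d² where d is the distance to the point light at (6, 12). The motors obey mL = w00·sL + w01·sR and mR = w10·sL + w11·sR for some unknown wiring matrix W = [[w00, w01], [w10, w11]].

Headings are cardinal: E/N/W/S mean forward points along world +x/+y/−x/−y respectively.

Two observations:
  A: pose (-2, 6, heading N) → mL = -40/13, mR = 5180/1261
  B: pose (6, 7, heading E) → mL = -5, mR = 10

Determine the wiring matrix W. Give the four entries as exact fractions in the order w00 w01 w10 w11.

0 -1 1/2 1

obs A: pose=(-2,6,N) → sL=200/97, sR=40/13, mL=-40/13, mR=5180/1261
obs B: pose=(6,7,E) → sL=10, sR=5, mL=-5, mR=10
sensor matrix S = [[200/97, 40/13], [10, 5]]; det S = -25800/1261
solve [mL_A; mL_B] = S·[w00; w01] and [mR_A; mR_B] = S·[w10; w11]:
  w00 = 0, w01 = -1, w10 = 1/2, w11 = 1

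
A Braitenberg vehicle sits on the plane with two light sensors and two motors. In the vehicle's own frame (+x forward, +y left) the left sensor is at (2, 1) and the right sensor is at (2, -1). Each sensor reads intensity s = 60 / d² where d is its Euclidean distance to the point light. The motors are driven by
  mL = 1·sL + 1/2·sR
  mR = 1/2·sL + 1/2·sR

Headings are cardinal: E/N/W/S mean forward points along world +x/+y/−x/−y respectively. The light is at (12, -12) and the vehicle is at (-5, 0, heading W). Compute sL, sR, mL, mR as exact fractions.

30/241 6/53 2313/12773 1518/12773

left sensor world pos  = (-7, -1); dL² = 482
right sensor world pos = (-7, 1); dR² = 530
sL = 60/482 = 30/241
sR = 60/530 = 6/53
mL = 1·sL + 1/2·sR = 2313/12773
mR = 1/2·sL + 1/2·sR = 1518/12773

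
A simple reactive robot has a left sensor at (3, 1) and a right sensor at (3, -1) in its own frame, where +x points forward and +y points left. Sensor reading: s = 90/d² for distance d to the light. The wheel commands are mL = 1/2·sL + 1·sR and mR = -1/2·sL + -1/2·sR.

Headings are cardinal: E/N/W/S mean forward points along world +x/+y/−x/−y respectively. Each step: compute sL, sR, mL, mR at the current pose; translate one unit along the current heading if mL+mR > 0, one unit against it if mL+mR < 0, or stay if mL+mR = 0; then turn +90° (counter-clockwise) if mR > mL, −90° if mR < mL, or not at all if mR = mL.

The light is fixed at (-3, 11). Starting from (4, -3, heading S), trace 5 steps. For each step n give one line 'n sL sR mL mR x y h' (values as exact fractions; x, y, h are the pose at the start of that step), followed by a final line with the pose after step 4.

0 90/353 18/65 9279/22945 -6102/22945 4 -3 S
1 45/136 45/106 8505/14416 -5445/14416 4 -4 W
2 90/169 90/193 23895/32617 -16290/32617 3 -4 N
3 9/25 5/17 403/850 -139/425 3 -3 E
4 90/353 18/65 9279/22945 -6102/22945 4 -3 S
final 4 -4 W

n=0: pose=(4,-3,S); sL=90/353, sR=18/65; mL=9279/22945, mR=-6102/22945; mL+mR=9/65 → advance +1; mR−mL=-15381/22945 → turn -1·90°
n=1: pose=(4,-4,W); sL=45/136, sR=45/106; mL=8505/14416, mR=-5445/14416; mL+mR=45/212 → advance +1; mR−mL=-6975/7208 → turn -1·90°
n=2: pose=(3,-4,N); sL=90/169, sR=90/193; mL=23895/32617, mR=-16290/32617; mL+mR=45/193 → advance +1; mR−mL=-40185/32617 → turn -1·90°
n=3: pose=(3,-3,E); sL=9/25, sR=5/17; mL=403/850, mR=-139/425; mL+mR=5/34 → advance +1; mR−mL=-681/850 → turn -1·90°
n=4: pose=(4,-3,S); sL=90/353, sR=18/65; mL=9279/22945, mR=-6102/22945; mL+mR=9/65 → advance +1; mR−mL=-15381/22945 → turn -1·90°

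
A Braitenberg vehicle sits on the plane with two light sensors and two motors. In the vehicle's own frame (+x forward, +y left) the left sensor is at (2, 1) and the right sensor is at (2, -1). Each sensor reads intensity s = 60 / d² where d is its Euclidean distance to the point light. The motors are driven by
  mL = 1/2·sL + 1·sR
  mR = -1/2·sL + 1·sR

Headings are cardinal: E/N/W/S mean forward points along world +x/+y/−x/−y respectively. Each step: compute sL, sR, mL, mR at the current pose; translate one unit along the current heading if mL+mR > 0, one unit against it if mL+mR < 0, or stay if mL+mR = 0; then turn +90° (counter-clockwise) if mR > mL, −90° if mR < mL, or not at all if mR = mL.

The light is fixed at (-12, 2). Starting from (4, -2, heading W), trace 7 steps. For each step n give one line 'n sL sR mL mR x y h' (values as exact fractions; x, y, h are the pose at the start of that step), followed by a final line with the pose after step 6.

n=0: pose=(4,-2,W); sL=60/221, sR=12/41; mL=3882/9061, mR=1422/9061; mL+mR=24/41 → advance +1; mR−mL=-60/221 → turn -1·90°
n=1: pose=(3,-2,N); sL=3/10, sR=3/13; mL=99/260, mR=21/260; mL+mR=6/13 → advance +1; mR−mL=-3/10 → turn -1·90°
n=2: pose=(3,-1,E); sL=60/293, sR=12/61; mL=5346/17873, mR=1686/17873; mL+mR=24/61 → advance +1; mR−mL=-60/293 → turn -1·90°
n=3: pose=(4,-1,S); sL=30/157, sR=6/25; mL=1317/3925, mR=567/3925; mL+mR=12/25 → advance +1; mR−mL=-30/157 → turn -1·90°
n=4: pose=(4,-2,W); sL=60/221, sR=12/41; mL=3882/9061, mR=1422/9061; mL+mR=24/41 → advance +1; mR−mL=-60/221 → turn -1·90°
n=5: pose=(3,-2,N); sL=3/10, sR=3/13; mL=99/260, mR=21/260; mL+mR=6/13 → advance +1; mR−mL=-3/10 → turn -1·90°
n=6: pose=(3,-1,E); sL=60/293, sR=12/61; mL=5346/17873, mR=1686/17873; mL+mR=24/61 → advance +1; mR−mL=-60/293 → turn -1·90°

0 60/221 12/41 3882/9061 1422/9061 4 -2 W
1 3/10 3/13 99/260 21/260 3 -2 N
2 60/293 12/61 5346/17873 1686/17873 3 -1 E
3 30/157 6/25 1317/3925 567/3925 4 -1 S
4 60/221 12/41 3882/9061 1422/9061 4 -2 W
5 3/10 3/13 99/260 21/260 3 -2 N
6 60/293 12/61 5346/17873 1686/17873 3 -1 E
final 4 -1 S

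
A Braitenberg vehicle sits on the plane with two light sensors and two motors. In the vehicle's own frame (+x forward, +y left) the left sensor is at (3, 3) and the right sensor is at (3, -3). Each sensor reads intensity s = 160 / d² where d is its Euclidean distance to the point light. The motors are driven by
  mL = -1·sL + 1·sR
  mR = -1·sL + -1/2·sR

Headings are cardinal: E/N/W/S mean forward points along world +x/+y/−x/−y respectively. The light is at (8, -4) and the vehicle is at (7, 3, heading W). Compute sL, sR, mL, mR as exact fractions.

left sensor world pos  = (4, 0); dL² = 32
right sensor world pos = (4, 6); dR² = 116
sL = 160/32 = 5
sR = 160/116 = 40/29
mL = -1·sL + 1·sR = -105/29
mR = -1·sL + -1/2·sR = -165/29

5 40/29 -105/29 -165/29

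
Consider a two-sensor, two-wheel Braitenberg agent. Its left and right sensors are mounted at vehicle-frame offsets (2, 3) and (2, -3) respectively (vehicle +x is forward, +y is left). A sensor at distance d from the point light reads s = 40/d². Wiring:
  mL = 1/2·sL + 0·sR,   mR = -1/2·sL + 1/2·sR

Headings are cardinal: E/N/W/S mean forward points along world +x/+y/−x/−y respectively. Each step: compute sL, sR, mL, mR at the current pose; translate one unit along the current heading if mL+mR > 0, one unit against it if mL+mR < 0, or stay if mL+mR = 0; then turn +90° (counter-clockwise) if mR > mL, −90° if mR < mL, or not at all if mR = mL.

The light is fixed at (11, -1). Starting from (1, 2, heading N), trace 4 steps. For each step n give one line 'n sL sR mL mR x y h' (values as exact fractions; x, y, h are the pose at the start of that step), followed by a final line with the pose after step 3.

0 20/97 20/37 10/97 600/3589 1 2 N
1 8/29 40/193 4/29 -192/5597 1 3 W
2 5/29 2/5 5/58 33/290 0 3 N
3 40/173 40/233 20/173 -1200/40309 0 4 W
final -1 4 N

n=0: pose=(1,2,N); sL=20/97, sR=20/37; mL=10/97, mR=600/3589; mL+mR=10/37 → advance +1; mR−mL=230/3589 → turn +1·90°
n=1: pose=(1,3,W); sL=8/29, sR=40/193; mL=4/29, mR=-192/5597; mL+mR=20/193 → advance +1; mR−mL=-964/5597 → turn -1·90°
n=2: pose=(0,3,N); sL=5/29, sR=2/5; mL=5/58, mR=33/290; mL+mR=1/5 → advance +1; mR−mL=4/145 → turn +1·90°
n=3: pose=(0,4,W); sL=40/173, sR=40/233; mL=20/173, mR=-1200/40309; mL+mR=20/233 → advance +1; mR−mL=-5860/40309 → turn -1·90°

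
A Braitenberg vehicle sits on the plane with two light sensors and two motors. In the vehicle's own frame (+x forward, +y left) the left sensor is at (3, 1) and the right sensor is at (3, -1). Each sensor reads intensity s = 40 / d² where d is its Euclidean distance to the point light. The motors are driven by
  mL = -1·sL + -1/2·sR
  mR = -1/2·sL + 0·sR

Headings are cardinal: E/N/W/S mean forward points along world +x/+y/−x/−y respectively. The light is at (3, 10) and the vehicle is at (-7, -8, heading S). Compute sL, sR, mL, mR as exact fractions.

left sensor world pos  = (-6, -11); dL² = 522
right sensor world pos = (-8, -11); dR² = 562
sL = 40/522 = 20/261
sR = 40/562 = 20/281
mL = -1·sL + -1/2·sR = -8230/73341
mR = -1/2·sL + 0·sR = -10/261

20/261 20/281 -8230/73341 -10/261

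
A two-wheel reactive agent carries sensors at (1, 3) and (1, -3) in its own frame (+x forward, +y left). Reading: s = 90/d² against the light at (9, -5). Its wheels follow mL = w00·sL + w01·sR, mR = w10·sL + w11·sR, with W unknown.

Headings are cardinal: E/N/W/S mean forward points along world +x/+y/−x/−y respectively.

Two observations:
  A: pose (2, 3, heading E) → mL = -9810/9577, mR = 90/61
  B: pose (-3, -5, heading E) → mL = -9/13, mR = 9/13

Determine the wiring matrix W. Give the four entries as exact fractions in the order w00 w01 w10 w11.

-1/2 -1/2 0 1

obs A: pose=(2,3,E) → sL=90/157, sR=90/61, mL=-9810/9577, mR=90/61
obs B: pose=(-3,-5,E) → sL=9/13, sR=9/13, mL=-9/13, mR=9/13
sensor matrix S = [[90/157, 90/61], [9/13, 9/13]]; det S = -77760/124501
solve [mL_A; mL_B] = S·[w00; w01] and [mR_A; mR_B] = S·[w10; w11]:
  w00 = -1/2, w01 = -1/2, w10 = 0, w11 = 1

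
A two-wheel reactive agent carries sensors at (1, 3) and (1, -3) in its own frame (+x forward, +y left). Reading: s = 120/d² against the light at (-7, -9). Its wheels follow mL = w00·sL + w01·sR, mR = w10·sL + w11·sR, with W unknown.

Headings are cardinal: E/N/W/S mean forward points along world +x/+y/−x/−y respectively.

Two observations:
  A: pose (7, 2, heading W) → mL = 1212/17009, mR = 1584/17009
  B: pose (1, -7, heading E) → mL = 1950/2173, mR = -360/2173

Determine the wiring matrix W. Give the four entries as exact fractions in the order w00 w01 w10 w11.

-1/2 1 1/2 -1/2

obs A: pose=(7,2,W) → sL=120/233, sR=24/73, mL=1212/17009, mR=1584/17009
obs B: pose=(1,-7,E) → sL=60/53, sR=60/41, mL=1950/2173, mR=-360/2173
sensor matrix S = [[120/233, 24/73], [60/53, 60/41]]; det S = 14100480/36960557
solve [mL_A; mL_B] = S·[w00; w01] and [mR_A; mR_B] = S·[w10; w11]:
  w00 = -1/2, w01 = 1, w10 = 1/2, w11 = -1/2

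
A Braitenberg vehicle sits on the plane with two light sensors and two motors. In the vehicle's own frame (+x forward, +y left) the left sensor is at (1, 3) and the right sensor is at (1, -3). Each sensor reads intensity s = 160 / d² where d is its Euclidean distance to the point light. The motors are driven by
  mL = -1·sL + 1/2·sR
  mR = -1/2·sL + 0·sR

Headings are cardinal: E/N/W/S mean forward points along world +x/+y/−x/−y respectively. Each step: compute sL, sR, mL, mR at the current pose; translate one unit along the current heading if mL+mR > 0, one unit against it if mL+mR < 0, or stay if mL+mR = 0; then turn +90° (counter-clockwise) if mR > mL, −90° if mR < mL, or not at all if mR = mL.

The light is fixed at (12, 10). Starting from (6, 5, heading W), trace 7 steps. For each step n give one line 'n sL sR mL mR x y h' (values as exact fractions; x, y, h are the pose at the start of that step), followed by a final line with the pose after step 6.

n=0: pose=(6,5,W); sL=160/113, sR=160/53; mL=560/5989, mR=-80/113; mL+mR=-3680/5989 → advance -1; mR−mL=-4800/5989 → turn -1·90°
n=1: pose=(7,5,N); sL=2, sR=8; mL=2, mR=-1; mL+mR=1 → advance +1; mR−mL=-3 → turn -1·90°
n=2: pose=(7,6,E); sL=160/17, sR=32/13; mL=-1808/221, mR=-80/17; mL+mR=-2848/221 → advance -1; mR−mL=768/221 → turn +1·90°
n=3: pose=(6,6,N); sL=16/9, sR=80/9; mL=8/3, mR=-8/9; mL+mR=16/9 → advance +1; mR−mL=-32/9 → turn -1·90°
n=4: pose=(6,7,E); sL=32/5, sR=160/61; mL=-1552/305, mR=-16/5; mL+mR=-2528/305 → advance -1; mR−mL=576/305 → turn +1·90°
n=5: pose=(5,7,N); sL=20/13, sR=8; mL=32/13, mR=-10/13; mL+mR=22/13 → advance +1; mR−mL=-42/13 → turn -1·90°
n=6: pose=(5,8,E); sL=160/37, sR=160/61; mL=-6800/2257, mR=-80/37; mL+mR=-11680/2257 → advance -1; mR−mL=1920/2257 → turn +1·90°

0 160/113 160/53 560/5989 -80/113 6 5 W
1 2 8 2 -1 7 5 N
2 160/17 32/13 -1808/221 -80/17 7 6 E
3 16/9 80/9 8/3 -8/9 6 6 N
4 32/5 160/61 -1552/305 -16/5 6 7 E
5 20/13 8 32/13 -10/13 5 7 N
6 160/37 160/61 -6800/2257 -80/37 5 8 E
final 4 8 N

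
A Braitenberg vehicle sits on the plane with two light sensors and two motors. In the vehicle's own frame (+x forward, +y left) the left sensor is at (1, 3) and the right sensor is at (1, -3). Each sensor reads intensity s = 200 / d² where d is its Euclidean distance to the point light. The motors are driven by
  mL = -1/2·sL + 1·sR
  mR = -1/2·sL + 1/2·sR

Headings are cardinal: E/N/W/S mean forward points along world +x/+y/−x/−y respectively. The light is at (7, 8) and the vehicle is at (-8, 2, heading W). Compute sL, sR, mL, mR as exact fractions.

left sensor world pos  = (-9, -1); dL² = 337
right sensor world pos = (-9, 5); dR² = 265
sL = 200/337 = 200/337
sR = 200/265 = 40/53
mL = -1/2·sL + 1·sR = 8180/17861
mR = -1/2·sL + 1/2·sR = 1440/17861

200/337 40/53 8180/17861 1440/17861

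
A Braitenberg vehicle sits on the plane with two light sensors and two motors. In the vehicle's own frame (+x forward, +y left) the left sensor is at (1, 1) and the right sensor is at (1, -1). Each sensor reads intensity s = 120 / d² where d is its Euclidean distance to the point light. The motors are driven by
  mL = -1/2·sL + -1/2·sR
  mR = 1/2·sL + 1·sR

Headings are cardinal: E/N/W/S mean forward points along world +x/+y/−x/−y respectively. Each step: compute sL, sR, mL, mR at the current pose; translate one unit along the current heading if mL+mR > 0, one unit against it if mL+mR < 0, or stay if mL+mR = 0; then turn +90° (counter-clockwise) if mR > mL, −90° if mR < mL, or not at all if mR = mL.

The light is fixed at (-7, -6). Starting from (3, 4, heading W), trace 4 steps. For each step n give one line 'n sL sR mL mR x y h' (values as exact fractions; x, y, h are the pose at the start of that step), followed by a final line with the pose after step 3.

0 20/27 60/101 -1820/2727 2630/2727 3 4 W
1 120/181 24/29 -3912/5249 6084/5249 2 4 S
2 3/5 30/41 -273/410 423/410 2 3 E
3 120/181 120/221 -24120/40001 34980/40001 3 3 N
final 3 4 W

n=0: pose=(3,4,W); sL=20/27, sR=60/101; mL=-1820/2727, mR=2630/2727; mL+mR=30/101 → advance +1; mR−mL=4450/2727 → turn +1·90°
n=1: pose=(2,4,S); sL=120/181, sR=24/29; mL=-3912/5249, mR=6084/5249; mL+mR=12/29 → advance +1; mR−mL=9996/5249 → turn +1·90°
n=2: pose=(2,3,E); sL=3/5, sR=30/41; mL=-273/410, mR=423/410; mL+mR=15/41 → advance +1; mR−mL=348/205 → turn +1·90°
n=3: pose=(3,3,N); sL=120/181, sR=120/221; mL=-24120/40001, mR=34980/40001; mL+mR=60/221 → advance +1; mR−mL=59100/40001 → turn +1·90°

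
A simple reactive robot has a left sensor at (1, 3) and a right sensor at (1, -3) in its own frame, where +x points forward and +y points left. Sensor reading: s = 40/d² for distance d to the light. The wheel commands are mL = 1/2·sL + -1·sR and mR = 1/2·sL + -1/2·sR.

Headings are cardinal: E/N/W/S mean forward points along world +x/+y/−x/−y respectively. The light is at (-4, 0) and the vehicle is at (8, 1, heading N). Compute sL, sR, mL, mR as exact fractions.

8/17 40/229 236/3893 576/3893

left sensor world pos  = (5, 2); dL² = 85
right sensor world pos = (11, 2); dR² = 229
sL = 40/85 = 8/17
sR = 40/229 = 40/229
mL = 1/2·sL + -1·sR = 236/3893
mR = 1/2·sL + -1/2·sR = 576/3893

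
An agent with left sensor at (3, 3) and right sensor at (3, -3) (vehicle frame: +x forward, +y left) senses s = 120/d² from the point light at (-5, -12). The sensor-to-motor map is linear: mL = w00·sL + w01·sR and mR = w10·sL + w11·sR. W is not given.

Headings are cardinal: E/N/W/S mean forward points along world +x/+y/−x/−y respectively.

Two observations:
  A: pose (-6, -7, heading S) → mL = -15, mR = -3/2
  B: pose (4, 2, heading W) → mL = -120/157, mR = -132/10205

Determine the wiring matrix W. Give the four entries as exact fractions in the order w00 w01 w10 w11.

obs A: pose=(-6,-7,S) → sL=15, sR=6, mL=-15, mR=-3/2
obs B: pose=(4,2,W) → sL=120/157, sR=24/65, mL=-120/157, mR=-132/10205
sensor matrix S = [[15, 6], [120/157, 24/65]]; det S = 1944/2041
solve [mL_A; mL_B] = S·[w00; w01] and [mR_A; mR_B] = S·[w10; w11]:
  w00 = -1, w01 = 0, w10 = -1/2, w11 = 1

-1 0 -1/2 1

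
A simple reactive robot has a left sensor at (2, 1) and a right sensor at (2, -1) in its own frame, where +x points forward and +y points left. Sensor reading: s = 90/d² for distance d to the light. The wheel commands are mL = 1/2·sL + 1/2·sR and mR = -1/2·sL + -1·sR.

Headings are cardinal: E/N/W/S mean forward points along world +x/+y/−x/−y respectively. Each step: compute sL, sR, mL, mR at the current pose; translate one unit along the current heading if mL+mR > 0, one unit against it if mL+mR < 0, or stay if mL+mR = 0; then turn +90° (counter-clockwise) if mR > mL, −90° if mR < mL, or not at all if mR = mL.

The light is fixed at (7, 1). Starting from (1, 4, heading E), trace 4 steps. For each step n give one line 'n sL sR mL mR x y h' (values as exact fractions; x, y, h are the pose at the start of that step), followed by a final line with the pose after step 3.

n=0: pose=(1,4,E); sL=45/16, sR=9/2; mL=117/32, mR=-189/32; mL+mR=-9/4 → advance -1; mR−mL=-153/16 → turn -1·90°
n=1: pose=(0,4,S); sL=90/37, sR=18/13; mL=918/481, mR=-1251/481; mL+mR=-9/13 → advance -1; mR−mL=-2169/481 → turn -1·90°
n=2: pose=(0,5,W); sL=1, sR=45/53; mL=49/53, mR=-143/106; mL+mR=-45/106 → advance -1; mR−mL=-241/106 → turn -1·90°
n=3: pose=(1,5,N); sL=18/17, sR=90/61; mL=1314/1037, mR=-2079/1037; mL+mR=-45/61 → advance -1; mR−mL=-3393/1037 → turn -1·90°

0 45/16 9/2 117/32 -189/32 1 4 E
1 90/37 18/13 918/481 -1251/481 0 4 S
2 1 45/53 49/53 -143/106 0 5 W
3 18/17 90/61 1314/1037 -2079/1037 1 5 N
final 1 4 E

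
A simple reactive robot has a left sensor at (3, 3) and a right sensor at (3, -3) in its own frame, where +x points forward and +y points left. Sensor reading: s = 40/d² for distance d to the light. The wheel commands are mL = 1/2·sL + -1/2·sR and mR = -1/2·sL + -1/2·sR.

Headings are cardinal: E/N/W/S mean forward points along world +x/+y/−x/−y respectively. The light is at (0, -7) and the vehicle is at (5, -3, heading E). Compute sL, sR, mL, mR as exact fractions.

left sensor world pos  = (8, 0); dL² = 113
right sensor world pos = (8, -6); dR² = 65
sL = 40/113 = 40/113
sR = 40/65 = 8/13
mL = 1/2·sL + -1/2·sR = -192/1469
mR = -1/2·sL + -1/2·sR = -712/1469

40/113 8/13 -192/1469 -712/1469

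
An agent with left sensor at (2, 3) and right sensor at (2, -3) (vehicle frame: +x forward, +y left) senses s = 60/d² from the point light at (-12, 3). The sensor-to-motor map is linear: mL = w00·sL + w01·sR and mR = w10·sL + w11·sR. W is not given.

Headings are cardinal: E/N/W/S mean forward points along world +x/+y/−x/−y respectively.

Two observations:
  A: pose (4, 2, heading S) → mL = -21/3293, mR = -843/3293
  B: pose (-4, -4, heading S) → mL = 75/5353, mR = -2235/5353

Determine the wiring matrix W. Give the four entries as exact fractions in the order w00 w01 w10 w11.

1 -1/2 1/2 -1

obs A: pose=(4,2,S) → sL=6/37, sR=30/89, mL=-21/3293, mR=-843/3293
obs B: pose=(-4,-4,S) → sL=30/101, sR=30/53, mL=75/5353, mR=-2235/5353
sensor matrix S = [[6/37, 30/89], [30/101, 30/53]]; det S = -146880/17627429
solve [mL_A; mL_B] = S·[w00; w01] and [mR_A; mR_B] = S·[w10; w11]:
  w00 = 1, w01 = -1/2, w10 = 1/2, w11 = -1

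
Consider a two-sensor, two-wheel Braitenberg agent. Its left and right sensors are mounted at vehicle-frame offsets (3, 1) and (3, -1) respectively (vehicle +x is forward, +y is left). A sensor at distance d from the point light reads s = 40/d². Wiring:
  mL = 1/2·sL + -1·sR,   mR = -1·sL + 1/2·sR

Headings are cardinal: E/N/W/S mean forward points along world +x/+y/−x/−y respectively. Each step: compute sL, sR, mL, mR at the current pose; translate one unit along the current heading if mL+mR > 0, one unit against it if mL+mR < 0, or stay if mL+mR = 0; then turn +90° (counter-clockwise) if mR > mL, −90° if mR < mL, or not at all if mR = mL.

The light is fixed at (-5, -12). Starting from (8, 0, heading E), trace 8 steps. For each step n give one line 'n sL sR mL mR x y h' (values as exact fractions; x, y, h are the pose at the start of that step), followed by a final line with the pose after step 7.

n=0: pose=(8,0,E); sL=8/85, sR=40/377; mL=-1892/32045, mR=-1316/32045; mL+mR=-3208/32045 → advance -1; mR−mL=576/32045 → turn +1·90°
n=1: pose=(7,0,N); sL=20/173, sR=20/197; mL=-1490/34081, mR=-2210/34081; mL+mR=-3700/34081 → advance -1; mR−mL=-720/34081 → turn -1·90°
n=2: pose=(7,-1,E); sL=40/369, sR=8/65; mL=-1652/23985, mR=-1124/23985; mL+mR=-2776/23985 → advance -1; mR−mL=176/7995 → turn +1·90°
n=3: pose=(6,-1,N); sL=5/37, sR=2/17; mL=-63/1258, mR=-48/629; mL+mR=-159/1258 → advance -1; mR−mL=-33/1258 → turn -1·90°
n=4: pose=(6,-2,E); sL=40/317, sR=40/277; mL=-7140/87809, mR=-4740/87809; mL+mR=-11880/87809 → advance -1; mR−mL=2400/87809 → turn +1·90°
n=5: pose=(5,-2,N); sL=4/25, sR=4/29; mL=-42/725, mR=-66/725; mL+mR=-108/725 → advance -1; mR−mL=-24/725 → turn -1·90°
n=6: pose=(5,-3,E); sL=40/269, sR=40/233; mL=-6100/62677, mR=-3940/62677; mL+mR=-10040/62677 → advance -1; mR−mL=2160/62677 → turn +1·90°
n=7: pose=(4,-3,N); sL=5/26, sR=10/61; mL=-215/3172, mR=-175/1586; mL+mR=-565/3172 → advance -1; mR−mL=-135/3172 → turn -1·90°

0 8/85 40/377 -1892/32045 -1316/32045 8 0 E
1 20/173 20/197 -1490/34081 -2210/34081 7 0 N
2 40/369 8/65 -1652/23985 -1124/23985 7 -1 E
3 5/37 2/17 -63/1258 -48/629 6 -1 N
4 40/317 40/277 -7140/87809 -4740/87809 6 -2 E
5 4/25 4/29 -42/725 -66/725 5 -2 N
6 40/269 40/233 -6100/62677 -3940/62677 5 -3 E
7 5/26 10/61 -215/3172 -175/1586 4 -3 N
final 4 -4 E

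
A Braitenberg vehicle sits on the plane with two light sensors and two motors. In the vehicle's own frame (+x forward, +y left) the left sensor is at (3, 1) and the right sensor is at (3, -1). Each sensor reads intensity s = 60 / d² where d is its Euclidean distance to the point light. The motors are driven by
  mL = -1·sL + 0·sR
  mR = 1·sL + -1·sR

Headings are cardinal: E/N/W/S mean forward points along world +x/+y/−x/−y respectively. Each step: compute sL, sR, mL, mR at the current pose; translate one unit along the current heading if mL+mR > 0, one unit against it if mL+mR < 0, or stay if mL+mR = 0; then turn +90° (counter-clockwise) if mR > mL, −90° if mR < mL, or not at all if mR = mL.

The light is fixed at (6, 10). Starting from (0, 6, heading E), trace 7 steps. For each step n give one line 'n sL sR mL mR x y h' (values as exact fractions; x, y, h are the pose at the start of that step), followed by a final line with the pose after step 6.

0 10/3 30/17 -10/3 80/51 0 6 E
1 12/13 60/37 -12/13 -336/481 -1 6 N
2 15/34 15/29 -15/34 -75/986 -1 5 W
3 60/89 60/113 -60/89 1440/10057 0 5 S
4 10/3 30/17 -10/3 80/51 0 6 E
5 12/13 60/37 -12/13 -336/481 -1 6 N
6 15/34 15/29 -15/34 -75/986 -1 5 W
final 0 5 S

n=0: pose=(0,6,E); sL=10/3, sR=30/17; mL=-10/3, mR=80/51; mL+mR=-30/17 → advance -1; mR−mL=250/51 → turn +1·90°
n=1: pose=(-1,6,N); sL=12/13, sR=60/37; mL=-12/13, mR=-336/481; mL+mR=-60/37 → advance -1; mR−mL=108/481 → turn +1·90°
n=2: pose=(-1,5,W); sL=15/34, sR=15/29; mL=-15/34, mR=-75/986; mL+mR=-15/29 → advance -1; mR−mL=180/493 → turn +1·90°
n=3: pose=(0,5,S); sL=60/89, sR=60/113; mL=-60/89, mR=1440/10057; mL+mR=-60/113 → advance -1; mR−mL=8220/10057 → turn +1·90°
n=4: pose=(0,6,E); sL=10/3, sR=30/17; mL=-10/3, mR=80/51; mL+mR=-30/17 → advance -1; mR−mL=250/51 → turn +1·90°
n=5: pose=(-1,6,N); sL=12/13, sR=60/37; mL=-12/13, mR=-336/481; mL+mR=-60/37 → advance -1; mR−mL=108/481 → turn +1·90°
n=6: pose=(-1,5,W); sL=15/34, sR=15/29; mL=-15/34, mR=-75/986; mL+mR=-15/29 → advance -1; mR−mL=180/493 → turn +1·90°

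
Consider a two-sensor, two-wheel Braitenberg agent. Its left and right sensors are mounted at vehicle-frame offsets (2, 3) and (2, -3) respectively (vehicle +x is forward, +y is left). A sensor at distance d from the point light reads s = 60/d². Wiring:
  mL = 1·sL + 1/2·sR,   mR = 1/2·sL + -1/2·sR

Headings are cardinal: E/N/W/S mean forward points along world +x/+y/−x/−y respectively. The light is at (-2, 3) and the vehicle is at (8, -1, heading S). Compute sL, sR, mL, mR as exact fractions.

left sensor world pos  = (11, -3); dL² = 205
right sensor world pos = (5, -3); dR² = 85
sL = 60/205 = 12/41
sR = 60/85 = 12/17
mL = 1·sL + 1/2·sR = 450/697
mR = 1/2·sL + -1/2·sR = -144/697

12/41 12/17 450/697 -144/697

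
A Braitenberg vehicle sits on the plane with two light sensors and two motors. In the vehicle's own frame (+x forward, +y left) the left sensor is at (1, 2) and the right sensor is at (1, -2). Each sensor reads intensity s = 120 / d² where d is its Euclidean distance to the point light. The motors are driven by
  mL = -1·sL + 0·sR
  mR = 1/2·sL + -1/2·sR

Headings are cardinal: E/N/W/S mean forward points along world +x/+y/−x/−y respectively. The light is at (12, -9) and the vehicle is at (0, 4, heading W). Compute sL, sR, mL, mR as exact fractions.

12/29 60/197 -12/29 312/5713

left sensor world pos  = (-1, 2); dL² = 290
right sensor world pos = (-1, 6); dR² = 394
sL = 120/290 = 12/29
sR = 120/394 = 60/197
mL = -1·sL + 0·sR = -12/29
mR = 1/2·sL + -1/2·sR = 312/5713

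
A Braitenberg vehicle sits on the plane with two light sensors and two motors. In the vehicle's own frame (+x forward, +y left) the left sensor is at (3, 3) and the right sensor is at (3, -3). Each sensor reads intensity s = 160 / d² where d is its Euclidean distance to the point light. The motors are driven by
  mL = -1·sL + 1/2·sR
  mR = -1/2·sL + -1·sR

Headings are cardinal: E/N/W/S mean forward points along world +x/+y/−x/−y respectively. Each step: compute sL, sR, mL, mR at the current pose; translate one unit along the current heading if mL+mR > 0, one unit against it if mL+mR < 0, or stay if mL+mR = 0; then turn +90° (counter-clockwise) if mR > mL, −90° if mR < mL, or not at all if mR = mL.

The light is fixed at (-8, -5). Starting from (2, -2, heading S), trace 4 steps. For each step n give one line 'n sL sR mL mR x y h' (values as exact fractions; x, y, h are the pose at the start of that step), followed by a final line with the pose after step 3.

0 160/169 160/49 5680/8281 -30960/8281 2 -2 S
1 16/5 80/49 -584/245 -792/245 2 -1 W
2 160/113 32/49 -6032/5537 -7536/5537 3 -1 N
3 20/29 40/49 -400/1421 -1650/1421 3 -2 E
final 2 -2 S

n=0: pose=(2,-2,S); sL=160/169, sR=160/49; mL=5680/8281, mR=-30960/8281; mL+mR=-25280/8281 → advance -1; mR−mL=-36640/8281 → turn -1·90°
n=1: pose=(2,-1,W); sL=16/5, sR=80/49; mL=-584/245, mR=-792/245; mL+mR=-1376/245 → advance -1; mR−mL=-208/245 → turn -1·90°
n=2: pose=(3,-1,N); sL=160/113, sR=32/49; mL=-6032/5537, mR=-7536/5537; mL+mR=-13568/5537 → advance -1; mR−mL=-1504/5537 → turn -1·90°
n=3: pose=(3,-2,E); sL=20/29, sR=40/49; mL=-400/1421, mR=-1650/1421; mL+mR=-2050/1421 → advance -1; mR−mL=-1250/1421 → turn -1·90°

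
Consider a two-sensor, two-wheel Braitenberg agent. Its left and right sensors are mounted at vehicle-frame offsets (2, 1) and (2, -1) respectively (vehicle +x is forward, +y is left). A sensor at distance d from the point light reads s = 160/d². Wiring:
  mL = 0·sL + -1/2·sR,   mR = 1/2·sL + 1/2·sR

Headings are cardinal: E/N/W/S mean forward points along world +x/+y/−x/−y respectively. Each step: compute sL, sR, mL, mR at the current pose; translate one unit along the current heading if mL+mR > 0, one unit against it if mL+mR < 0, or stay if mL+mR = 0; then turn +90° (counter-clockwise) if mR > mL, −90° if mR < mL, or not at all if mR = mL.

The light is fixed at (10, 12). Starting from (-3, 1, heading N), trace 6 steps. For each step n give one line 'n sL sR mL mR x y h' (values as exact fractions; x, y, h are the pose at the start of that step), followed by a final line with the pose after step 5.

0 160/277 32/45 -16/45 8032/12465 -3 1 N
1 80/173 80/153 -40/153 13040/26469 -3 2 W
2 160/313 160/369 -80/369 54560/115497 -4 2 S
3 40/61 5/9 -5/18 665/1098 -4 1 E
4 160/277 32/45 -16/45 8032/12465 -3 1 N
5 80/173 80/153 -40/153 13040/26469 -3 2 W
final -4 2 S

n=0: pose=(-3,1,N); sL=160/277, sR=32/45; mL=-16/45, mR=8032/12465; mL+mR=80/277 → advance +1; mR−mL=12464/12465 → turn +1·90°
n=1: pose=(-3,2,W); sL=80/173, sR=80/153; mL=-40/153, mR=13040/26469; mL+mR=40/173 → advance +1; mR−mL=19960/26469 → turn +1·90°
n=2: pose=(-4,2,S); sL=160/313, sR=160/369; mL=-80/369, mR=54560/115497; mL+mR=80/313 → advance +1; mR−mL=79600/115497 → turn +1·90°
n=3: pose=(-4,1,E); sL=40/61, sR=5/9; mL=-5/18, mR=665/1098; mL+mR=20/61 → advance +1; mR−mL=485/549 → turn +1·90°
n=4: pose=(-3,1,N); sL=160/277, sR=32/45; mL=-16/45, mR=8032/12465; mL+mR=80/277 → advance +1; mR−mL=12464/12465 → turn +1·90°
n=5: pose=(-3,2,W); sL=80/173, sR=80/153; mL=-40/153, mR=13040/26469; mL+mR=40/173 → advance +1; mR−mL=19960/26469 → turn +1·90°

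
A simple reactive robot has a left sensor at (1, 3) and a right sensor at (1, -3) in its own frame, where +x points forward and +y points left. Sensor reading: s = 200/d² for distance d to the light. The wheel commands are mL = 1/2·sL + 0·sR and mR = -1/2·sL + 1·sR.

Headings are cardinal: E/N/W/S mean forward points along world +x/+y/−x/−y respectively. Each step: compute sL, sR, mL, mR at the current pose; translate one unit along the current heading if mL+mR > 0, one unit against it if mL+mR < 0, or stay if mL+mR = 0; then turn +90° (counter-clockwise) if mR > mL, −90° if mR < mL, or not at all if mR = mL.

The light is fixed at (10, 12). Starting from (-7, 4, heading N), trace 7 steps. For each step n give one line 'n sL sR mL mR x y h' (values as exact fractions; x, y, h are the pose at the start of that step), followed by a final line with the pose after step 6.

n=0: pose=(-7,4,N); sL=200/449, sR=40/49; mL=100/449, mR=13060/22001; mL+mR=40/49 → advance +1; mR−mL=8160/22001 → turn +1·90°
n=1: pose=(-7,5,W); sL=25/53, sR=10/17; mL=25/106, mR=635/1802; mL+mR=10/17 → advance +1; mR−mL=105/901 → turn +1·90°
n=2: pose=(-8,5,S); sL=200/289, sR=40/101; mL=100/289, mR=1460/29189; mL+mR=40/101 → advance +1; mR−mL=-8640/29189 → turn -1·90°
n=3: pose=(-8,4,W); sL=100/241, sR=100/193; mL=50/241, mR=14450/46513; mL+mR=100/193 → advance +1; mR−mL=4800/46513 → turn +1·90°
n=4: pose=(-9,4,S); sL=200/337, sR=40/113; mL=100/337, mR=2180/38081; mL+mR=40/113 → advance +1; mR−mL=-9120/38081 → turn -1·90°
n=5: pose=(-9,3,W); sL=25/68, sR=50/109; mL=25/136, mR=4075/14824; mL+mR=50/109 → advance +1; mR−mL=675/7412 → turn +1·90°
n=6: pose=(-10,3,S); sL=200/389, sR=200/629; mL=100/389, mR=14900/244681; mL+mR=200/629 → advance +1; mR−mL=-48000/244681 → turn -1·90°

0 200/449 40/49 100/449 13060/22001 -7 4 N
1 25/53 10/17 25/106 635/1802 -7 5 W
2 200/289 40/101 100/289 1460/29189 -8 5 S
3 100/241 100/193 50/241 14450/46513 -8 4 W
4 200/337 40/113 100/337 2180/38081 -9 4 S
5 25/68 50/109 25/136 4075/14824 -9 3 W
6 200/389 200/629 100/389 14900/244681 -10 3 S
final -10 2 W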